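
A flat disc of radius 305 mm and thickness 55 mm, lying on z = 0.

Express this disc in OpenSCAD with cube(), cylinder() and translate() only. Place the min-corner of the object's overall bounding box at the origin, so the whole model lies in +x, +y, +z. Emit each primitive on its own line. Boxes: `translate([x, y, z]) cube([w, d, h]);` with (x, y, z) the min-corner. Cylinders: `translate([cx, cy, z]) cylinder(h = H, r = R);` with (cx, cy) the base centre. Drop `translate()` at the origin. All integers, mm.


translate([305, 305, 0]) cylinder(h = 55, r = 305);


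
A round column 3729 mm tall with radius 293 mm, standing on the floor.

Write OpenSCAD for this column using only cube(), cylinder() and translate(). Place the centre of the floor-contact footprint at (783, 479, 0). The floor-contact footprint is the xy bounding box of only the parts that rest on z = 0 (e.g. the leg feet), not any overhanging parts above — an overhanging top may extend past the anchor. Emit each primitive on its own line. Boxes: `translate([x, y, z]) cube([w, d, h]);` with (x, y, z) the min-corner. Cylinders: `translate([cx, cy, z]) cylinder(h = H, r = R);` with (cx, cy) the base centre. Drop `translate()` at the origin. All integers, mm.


translate([783, 479, 0]) cylinder(h = 3729, r = 293);


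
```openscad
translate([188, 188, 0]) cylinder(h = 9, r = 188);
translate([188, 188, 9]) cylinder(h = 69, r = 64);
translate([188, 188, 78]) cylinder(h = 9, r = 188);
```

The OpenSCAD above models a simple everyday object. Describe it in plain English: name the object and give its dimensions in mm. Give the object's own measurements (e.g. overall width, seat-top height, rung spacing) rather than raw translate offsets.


A spool: two coaxial disc flanges of radius 188 mm and thickness 9 mm, joined by a core cylinder of radius 64 mm and height 69 mm. The lower flange rests on z = 0 and the three cylinders share a vertical axis.


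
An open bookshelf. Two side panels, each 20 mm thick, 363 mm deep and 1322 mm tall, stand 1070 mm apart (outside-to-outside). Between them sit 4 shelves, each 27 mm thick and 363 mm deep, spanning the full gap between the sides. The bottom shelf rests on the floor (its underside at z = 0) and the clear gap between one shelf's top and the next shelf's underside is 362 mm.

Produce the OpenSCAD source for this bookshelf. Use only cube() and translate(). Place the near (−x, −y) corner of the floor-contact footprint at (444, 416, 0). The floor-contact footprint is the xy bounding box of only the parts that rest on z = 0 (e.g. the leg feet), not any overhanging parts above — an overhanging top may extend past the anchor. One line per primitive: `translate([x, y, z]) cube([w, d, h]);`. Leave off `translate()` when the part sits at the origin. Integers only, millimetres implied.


translate([444, 416, 0]) cube([20, 363, 1322]);
translate([1494, 416, 0]) cube([20, 363, 1322]);
translate([464, 416, 0]) cube([1030, 363, 27]);
translate([464, 416, 389]) cube([1030, 363, 27]);
translate([464, 416, 778]) cube([1030, 363, 27]);
translate([464, 416, 1167]) cube([1030, 363, 27]);


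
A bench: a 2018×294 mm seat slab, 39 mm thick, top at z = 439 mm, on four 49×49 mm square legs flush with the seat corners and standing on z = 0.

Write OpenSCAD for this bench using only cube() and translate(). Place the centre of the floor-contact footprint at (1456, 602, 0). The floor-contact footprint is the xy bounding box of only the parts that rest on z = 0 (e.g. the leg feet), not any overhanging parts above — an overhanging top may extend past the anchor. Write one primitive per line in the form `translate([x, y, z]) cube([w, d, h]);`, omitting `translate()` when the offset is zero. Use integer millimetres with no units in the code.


translate([447, 455, 400]) cube([2018, 294, 39]);
translate([447, 455, 0]) cube([49, 49, 400]);
translate([447, 700, 0]) cube([49, 49, 400]);
translate([2416, 455, 0]) cube([49, 49, 400]);
translate([2416, 700, 0]) cube([49, 49, 400]);


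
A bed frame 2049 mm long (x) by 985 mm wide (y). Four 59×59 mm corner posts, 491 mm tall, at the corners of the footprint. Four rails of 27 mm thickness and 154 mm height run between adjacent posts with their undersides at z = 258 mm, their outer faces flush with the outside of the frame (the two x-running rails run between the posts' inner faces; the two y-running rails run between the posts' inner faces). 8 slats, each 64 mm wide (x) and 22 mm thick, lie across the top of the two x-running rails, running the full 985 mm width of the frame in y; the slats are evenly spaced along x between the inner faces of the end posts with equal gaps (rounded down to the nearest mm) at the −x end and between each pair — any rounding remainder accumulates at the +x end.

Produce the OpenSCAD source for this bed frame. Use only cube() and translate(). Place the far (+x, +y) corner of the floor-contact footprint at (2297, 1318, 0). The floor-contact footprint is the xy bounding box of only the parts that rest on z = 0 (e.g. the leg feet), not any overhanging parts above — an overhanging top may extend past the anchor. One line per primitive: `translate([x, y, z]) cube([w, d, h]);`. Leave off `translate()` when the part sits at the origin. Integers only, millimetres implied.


translate([248, 333, 0]) cube([59, 59, 491]);
translate([248, 1259, 0]) cube([59, 59, 491]);
translate([2238, 333, 0]) cube([59, 59, 491]);
translate([2238, 1259, 0]) cube([59, 59, 491]);
translate([307, 333, 258]) cube([1931, 27, 154]);
translate([307, 1291, 258]) cube([1931, 27, 154]);
translate([248, 392, 258]) cube([27, 867, 154]);
translate([2270, 392, 258]) cube([27, 867, 154]);
translate([464, 333, 412]) cube([64, 985, 22]);
translate([685, 333, 412]) cube([64, 985, 22]);
translate([906, 333, 412]) cube([64, 985, 22]);
translate([1127, 333, 412]) cube([64, 985, 22]);
translate([1348, 333, 412]) cube([64, 985, 22]);
translate([1569, 333, 412]) cube([64, 985, 22]);
translate([1790, 333, 412]) cube([64, 985, 22]);
translate([2011, 333, 412]) cube([64, 985, 22]);


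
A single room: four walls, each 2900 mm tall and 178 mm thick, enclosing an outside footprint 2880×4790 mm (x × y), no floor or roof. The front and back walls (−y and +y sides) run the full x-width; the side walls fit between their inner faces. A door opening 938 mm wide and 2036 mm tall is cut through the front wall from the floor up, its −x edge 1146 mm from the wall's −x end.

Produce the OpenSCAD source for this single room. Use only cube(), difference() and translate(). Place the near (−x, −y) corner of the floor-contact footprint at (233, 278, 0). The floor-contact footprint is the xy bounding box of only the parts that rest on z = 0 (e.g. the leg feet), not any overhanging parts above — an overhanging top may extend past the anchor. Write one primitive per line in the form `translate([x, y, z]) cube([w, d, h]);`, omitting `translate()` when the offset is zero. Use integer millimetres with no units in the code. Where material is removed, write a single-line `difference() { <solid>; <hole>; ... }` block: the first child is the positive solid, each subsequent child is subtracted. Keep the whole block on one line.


difference() { translate([233, 278, 0]) cube([2880, 178, 2900]); translate([1379, 278, 0]) cube([938, 178, 2036]); }
translate([233, 4890, 0]) cube([2880, 178, 2900]);
translate([233, 456, 0]) cube([178, 4434, 2900]);
translate([2935, 456, 0]) cube([178, 4434, 2900]);


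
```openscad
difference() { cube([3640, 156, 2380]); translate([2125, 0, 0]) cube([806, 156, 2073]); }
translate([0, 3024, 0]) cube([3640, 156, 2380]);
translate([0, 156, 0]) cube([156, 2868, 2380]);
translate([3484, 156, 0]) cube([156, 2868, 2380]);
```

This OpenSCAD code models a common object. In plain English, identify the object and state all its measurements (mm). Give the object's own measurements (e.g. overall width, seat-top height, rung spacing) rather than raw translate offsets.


A single room: four walls, each 2380 mm tall and 156 mm thick, enclosing an outside footprint 3640×3180 mm (x × y), no floor or roof. The front and back walls (−y and +y sides) run the full x-width; the side walls fit between their inner faces. A door opening 806 mm wide and 2073 mm tall is cut through the front wall from the floor up, its −x edge 2125 mm from the wall's −x end.


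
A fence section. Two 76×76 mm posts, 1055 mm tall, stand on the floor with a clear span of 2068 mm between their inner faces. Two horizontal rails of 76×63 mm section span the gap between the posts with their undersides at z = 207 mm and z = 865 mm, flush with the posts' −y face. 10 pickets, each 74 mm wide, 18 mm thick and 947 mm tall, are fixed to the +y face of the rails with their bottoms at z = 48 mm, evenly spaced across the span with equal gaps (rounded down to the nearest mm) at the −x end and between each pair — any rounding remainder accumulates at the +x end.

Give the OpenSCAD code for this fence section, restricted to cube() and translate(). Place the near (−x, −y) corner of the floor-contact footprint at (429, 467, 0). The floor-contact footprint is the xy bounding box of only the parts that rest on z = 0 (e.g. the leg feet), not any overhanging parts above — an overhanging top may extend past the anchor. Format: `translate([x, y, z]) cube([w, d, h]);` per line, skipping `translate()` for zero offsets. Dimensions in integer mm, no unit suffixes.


translate([429, 467, 0]) cube([76, 76, 1055]);
translate([2573, 467, 0]) cube([76, 76, 1055]);
translate([505, 467, 207]) cube([2068, 76, 63]);
translate([505, 467, 865]) cube([2068, 76, 63]);
translate([625, 543, 48]) cube([74, 18, 947]);
translate([819, 543, 48]) cube([74, 18, 947]);
translate([1013, 543, 48]) cube([74, 18, 947]);
translate([1207, 543, 48]) cube([74, 18, 947]);
translate([1401, 543, 48]) cube([74, 18, 947]);
translate([1595, 543, 48]) cube([74, 18, 947]);
translate([1789, 543, 48]) cube([74, 18, 947]);
translate([1983, 543, 48]) cube([74, 18, 947]);
translate([2177, 543, 48]) cube([74, 18, 947]);
translate([2371, 543, 48]) cube([74, 18, 947]);


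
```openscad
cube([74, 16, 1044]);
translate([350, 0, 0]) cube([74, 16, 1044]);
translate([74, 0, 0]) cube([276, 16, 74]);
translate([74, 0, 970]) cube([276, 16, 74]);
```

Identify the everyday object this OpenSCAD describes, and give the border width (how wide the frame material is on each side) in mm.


A picture frame. The border width is 74 mm.

Four thin pieces enclosing a rectangular opening — a picture frame. The two full-height stiles are 1044 mm tall; the top rail sits at z = 970 and is 74 mm tall, so the border above the opening is 1044 − 970 = 74 mm, matching the stile x-width.


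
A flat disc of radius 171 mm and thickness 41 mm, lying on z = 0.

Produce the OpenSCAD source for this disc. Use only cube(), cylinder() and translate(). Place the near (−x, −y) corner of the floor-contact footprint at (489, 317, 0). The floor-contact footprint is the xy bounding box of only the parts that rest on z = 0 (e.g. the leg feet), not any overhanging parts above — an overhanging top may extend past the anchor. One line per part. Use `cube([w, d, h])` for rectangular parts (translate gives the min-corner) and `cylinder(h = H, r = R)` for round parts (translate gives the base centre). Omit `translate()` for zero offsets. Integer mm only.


translate([660, 488, 0]) cylinder(h = 41, r = 171);


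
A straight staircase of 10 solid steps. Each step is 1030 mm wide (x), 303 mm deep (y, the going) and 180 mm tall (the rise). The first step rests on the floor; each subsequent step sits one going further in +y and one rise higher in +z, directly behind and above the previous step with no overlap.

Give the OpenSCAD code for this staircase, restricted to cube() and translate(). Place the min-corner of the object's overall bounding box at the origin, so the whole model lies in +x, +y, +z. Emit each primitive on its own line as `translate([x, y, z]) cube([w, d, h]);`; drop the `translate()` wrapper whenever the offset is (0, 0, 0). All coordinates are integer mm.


cube([1030, 303, 180]);
translate([0, 303, 180]) cube([1030, 303, 180]);
translate([0, 606, 360]) cube([1030, 303, 180]);
translate([0, 909, 540]) cube([1030, 303, 180]);
translate([0, 1212, 720]) cube([1030, 303, 180]);
translate([0, 1515, 900]) cube([1030, 303, 180]);
translate([0, 1818, 1080]) cube([1030, 303, 180]);
translate([0, 2121, 1260]) cube([1030, 303, 180]);
translate([0, 2424, 1440]) cube([1030, 303, 180]);
translate([0, 2727, 1620]) cube([1030, 303, 180]);


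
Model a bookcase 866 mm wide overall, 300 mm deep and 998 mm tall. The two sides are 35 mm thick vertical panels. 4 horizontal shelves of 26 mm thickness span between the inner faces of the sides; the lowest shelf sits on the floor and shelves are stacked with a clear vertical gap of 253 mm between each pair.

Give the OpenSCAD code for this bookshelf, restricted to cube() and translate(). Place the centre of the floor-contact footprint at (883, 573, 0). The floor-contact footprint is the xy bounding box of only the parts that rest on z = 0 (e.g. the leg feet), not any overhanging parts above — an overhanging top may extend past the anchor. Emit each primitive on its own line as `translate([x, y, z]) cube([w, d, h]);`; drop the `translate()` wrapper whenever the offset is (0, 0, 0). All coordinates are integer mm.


translate([450, 423, 0]) cube([35, 300, 998]);
translate([1281, 423, 0]) cube([35, 300, 998]);
translate([485, 423, 0]) cube([796, 300, 26]);
translate([485, 423, 279]) cube([796, 300, 26]);
translate([485, 423, 558]) cube([796, 300, 26]);
translate([485, 423, 837]) cube([796, 300, 26]);


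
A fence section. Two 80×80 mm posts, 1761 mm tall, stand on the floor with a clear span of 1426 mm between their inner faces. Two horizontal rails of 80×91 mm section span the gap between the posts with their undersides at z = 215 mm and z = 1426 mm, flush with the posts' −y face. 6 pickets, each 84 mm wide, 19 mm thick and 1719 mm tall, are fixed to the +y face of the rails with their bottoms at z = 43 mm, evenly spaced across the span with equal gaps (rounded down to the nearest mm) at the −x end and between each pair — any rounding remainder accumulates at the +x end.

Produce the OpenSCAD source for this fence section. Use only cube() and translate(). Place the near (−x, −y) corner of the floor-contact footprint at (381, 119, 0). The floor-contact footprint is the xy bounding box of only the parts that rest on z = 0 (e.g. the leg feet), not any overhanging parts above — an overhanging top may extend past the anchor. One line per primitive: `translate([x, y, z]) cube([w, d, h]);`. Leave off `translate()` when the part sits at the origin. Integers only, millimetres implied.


translate([381, 119, 0]) cube([80, 80, 1761]);
translate([1887, 119, 0]) cube([80, 80, 1761]);
translate([461, 119, 215]) cube([1426, 80, 91]);
translate([461, 119, 1426]) cube([1426, 80, 91]);
translate([592, 199, 43]) cube([84, 19, 1719]);
translate([807, 199, 43]) cube([84, 19, 1719]);
translate([1022, 199, 43]) cube([84, 19, 1719]);
translate([1237, 199, 43]) cube([84, 19, 1719]);
translate([1452, 199, 43]) cube([84, 19, 1719]);
translate([1667, 199, 43]) cube([84, 19, 1719]);


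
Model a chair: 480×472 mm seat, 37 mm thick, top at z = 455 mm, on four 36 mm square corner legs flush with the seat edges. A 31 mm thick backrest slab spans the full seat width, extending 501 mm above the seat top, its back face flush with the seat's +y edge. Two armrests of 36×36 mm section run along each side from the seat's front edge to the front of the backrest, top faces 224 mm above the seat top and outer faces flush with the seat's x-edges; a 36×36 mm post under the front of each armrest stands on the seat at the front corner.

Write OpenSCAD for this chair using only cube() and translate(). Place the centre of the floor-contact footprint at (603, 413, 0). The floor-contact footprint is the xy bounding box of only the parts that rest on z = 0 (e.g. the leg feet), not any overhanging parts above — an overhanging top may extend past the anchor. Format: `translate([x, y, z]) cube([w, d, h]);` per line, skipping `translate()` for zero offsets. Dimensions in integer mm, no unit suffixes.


translate([363, 177, 418]) cube([480, 472, 37]);
translate([363, 177, 0]) cube([36, 36, 418]);
translate([807, 177, 0]) cube([36, 36, 418]);
translate([363, 613, 0]) cube([36, 36, 418]);
translate([807, 613, 0]) cube([36, 36, 418]);
translate([363, 618, 455]) cube([480, 31, 501]);
translate([363, 177, 643]) cube([36, 441, 36]);
translate([807, 177, 643]) cube([36, 441, 36]);
translate([363, 177, 455]) cube([36, 36, 188]);
translate([807, 177, 455]) cube([36, 36, 188]);


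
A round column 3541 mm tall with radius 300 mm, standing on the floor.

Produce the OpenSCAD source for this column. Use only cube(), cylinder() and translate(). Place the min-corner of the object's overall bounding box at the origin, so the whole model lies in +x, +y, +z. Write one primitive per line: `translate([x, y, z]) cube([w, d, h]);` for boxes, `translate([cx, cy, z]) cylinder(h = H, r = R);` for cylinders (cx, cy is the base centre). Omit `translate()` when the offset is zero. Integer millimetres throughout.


translate([300, 300, 0]) cylinder(h = 3541, r = 300);


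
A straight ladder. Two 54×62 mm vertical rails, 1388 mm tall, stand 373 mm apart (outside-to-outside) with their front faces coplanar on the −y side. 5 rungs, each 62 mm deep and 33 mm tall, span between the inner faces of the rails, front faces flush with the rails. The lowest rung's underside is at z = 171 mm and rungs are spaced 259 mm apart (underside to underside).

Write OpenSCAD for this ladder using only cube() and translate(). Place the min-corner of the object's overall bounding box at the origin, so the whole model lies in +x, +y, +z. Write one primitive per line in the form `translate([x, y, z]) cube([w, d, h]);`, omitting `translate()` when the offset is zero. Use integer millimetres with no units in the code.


// rung span = 373 - 2*54 = 265
// rung[k] z = 171 + k*259
cube([54, 62, 1388]);
translate([319, 0, 0]) cube([54, 62, 1388]);
translate([54, 0, 171]) cube([265, 62, 33]);
translate([54, 0, 430]) cube([265, 62, 33]);
translate([54, 0, 689]) cube([265, 62, 33]);
translate([54, 0, 948]) cube([265, 62, 33]);
translate([54, 0, 1207]) cube([265, 62, 33]);


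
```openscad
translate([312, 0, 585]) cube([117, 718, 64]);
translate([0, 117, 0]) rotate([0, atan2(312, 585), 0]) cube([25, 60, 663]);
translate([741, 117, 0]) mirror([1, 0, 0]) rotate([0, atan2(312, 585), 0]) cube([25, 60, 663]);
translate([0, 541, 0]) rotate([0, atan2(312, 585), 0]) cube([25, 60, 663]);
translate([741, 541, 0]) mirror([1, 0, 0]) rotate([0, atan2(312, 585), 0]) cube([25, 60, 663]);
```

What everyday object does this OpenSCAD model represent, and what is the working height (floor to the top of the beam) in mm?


A sawhorse. The overall height is 649 mm.

A beam across two mirrored pairs of raked legs — a sawhorse. The beam's underside is at z = 585 (matching the legs' vertical rise in atan2(312, 585)) and the beam is 64 mm tall, so its top is at 585 + 64 = 649 mm. The raked legs top out at the beam's underside, so that is the highest point.


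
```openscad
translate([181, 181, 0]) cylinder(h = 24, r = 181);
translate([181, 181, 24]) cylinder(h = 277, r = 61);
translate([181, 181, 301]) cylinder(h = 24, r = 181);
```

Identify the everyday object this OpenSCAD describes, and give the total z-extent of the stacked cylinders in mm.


A spool. The overall height is 325 mm.

Three coaxial cylinders, large–small–large — a spool. Two 24 mm flanges and a 277 mm core give 24 + 277 + 24 = 325 mm.


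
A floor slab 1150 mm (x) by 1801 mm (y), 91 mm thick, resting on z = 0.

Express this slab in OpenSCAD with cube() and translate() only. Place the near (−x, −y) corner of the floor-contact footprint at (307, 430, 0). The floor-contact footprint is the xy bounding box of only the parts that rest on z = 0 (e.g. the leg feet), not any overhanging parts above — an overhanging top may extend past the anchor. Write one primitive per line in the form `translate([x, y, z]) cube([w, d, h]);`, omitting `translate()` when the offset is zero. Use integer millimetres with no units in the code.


translate([307, 430, 0]) cube([1150, 1801, 91]);


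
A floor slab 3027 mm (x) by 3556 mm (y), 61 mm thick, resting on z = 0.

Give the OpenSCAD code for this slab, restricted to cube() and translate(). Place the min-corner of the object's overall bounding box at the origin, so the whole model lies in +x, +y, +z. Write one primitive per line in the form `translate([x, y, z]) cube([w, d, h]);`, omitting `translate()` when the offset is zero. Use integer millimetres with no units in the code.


cube([3027, 3556, 61]);


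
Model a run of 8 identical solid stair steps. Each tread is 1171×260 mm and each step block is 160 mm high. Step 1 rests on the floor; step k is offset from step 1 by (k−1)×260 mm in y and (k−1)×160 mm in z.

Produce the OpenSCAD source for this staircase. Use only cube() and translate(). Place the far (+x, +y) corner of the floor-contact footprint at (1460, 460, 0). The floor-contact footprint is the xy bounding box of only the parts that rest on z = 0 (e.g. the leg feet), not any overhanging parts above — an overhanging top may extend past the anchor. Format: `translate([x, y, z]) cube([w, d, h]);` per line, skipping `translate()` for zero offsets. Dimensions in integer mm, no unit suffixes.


translate([289, 200, 0]) cube([1171, 260, 160]);
translate([289, 460, 160]) cube([1171, 260, 160]);
translate([289, 720, 320]) cube([1171, 260, 160]);
translate([289, 980, 480]) cube([1171, 260, 160]);
translate([289, 1240, 640]) cube([1171, 260, 160]);
translate([289, 1500, 800]) cube([1171, 260, 160]);
translate([289, 1760, 960]) cube([1171, 260, 160]);
translate([289, 2020, 1120]) cube([1171, 260, 160]);


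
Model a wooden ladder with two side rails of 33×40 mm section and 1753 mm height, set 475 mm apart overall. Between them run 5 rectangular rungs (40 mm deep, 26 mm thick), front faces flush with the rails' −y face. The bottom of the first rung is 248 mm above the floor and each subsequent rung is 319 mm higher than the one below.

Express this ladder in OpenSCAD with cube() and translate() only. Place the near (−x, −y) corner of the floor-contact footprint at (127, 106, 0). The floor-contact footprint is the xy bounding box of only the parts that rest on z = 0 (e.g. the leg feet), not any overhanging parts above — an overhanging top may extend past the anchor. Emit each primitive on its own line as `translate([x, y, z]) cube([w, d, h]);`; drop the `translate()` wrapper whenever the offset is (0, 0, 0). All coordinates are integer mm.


// rung span = 475 - 2*33 = 409
// rung[k] z = 248 + k*319
translate([127, 106, 0]) cube([33, 40, 1753]);
translate([569, 106, 0]) cube([33, 40, 1753]);
translate([160, 106, 248]) cube([409, 40, 26]);
translate([160, 106, 567]) cube([409, 40, 26]);
translate([160, 106, 886]) cube([409, 40, 26]);
translate([160, 106, 1205]) cube([409, 40, 26]);
translate([160, 106, 1524]) cube([409, 40, 26]);


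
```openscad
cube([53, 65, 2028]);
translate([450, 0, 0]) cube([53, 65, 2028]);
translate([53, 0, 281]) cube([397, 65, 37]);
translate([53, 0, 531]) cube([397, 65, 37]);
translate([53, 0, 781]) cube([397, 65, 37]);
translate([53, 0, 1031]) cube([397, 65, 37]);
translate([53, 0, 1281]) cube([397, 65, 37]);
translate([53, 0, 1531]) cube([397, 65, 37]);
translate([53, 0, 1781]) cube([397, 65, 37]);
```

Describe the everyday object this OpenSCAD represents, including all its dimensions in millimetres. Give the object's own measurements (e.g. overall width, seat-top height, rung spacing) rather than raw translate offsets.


A straight ladder. Two 53×65 mm vertical rails, 2028 mm tall, stand 503 mm apart (outside-to-outside) with their front faces coplanar on the −y side. 7 rungs, each 65 mm deep and 37 mm tall, span between the inner faces of the rails, front faces flush with the rails. The lowest rung's underside is at z = 281 mm and rungs are spaced 250 mm apart (underside to underside).


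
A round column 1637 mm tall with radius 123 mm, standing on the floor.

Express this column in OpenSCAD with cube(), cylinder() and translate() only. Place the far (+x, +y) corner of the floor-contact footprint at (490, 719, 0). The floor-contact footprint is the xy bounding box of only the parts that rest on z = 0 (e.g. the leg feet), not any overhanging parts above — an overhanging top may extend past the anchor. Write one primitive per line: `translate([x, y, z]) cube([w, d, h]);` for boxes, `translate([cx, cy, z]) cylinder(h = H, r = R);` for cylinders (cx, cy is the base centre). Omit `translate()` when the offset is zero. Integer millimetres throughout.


translate([367, 596, 0]) cylinder(h = 1637, r = 123);


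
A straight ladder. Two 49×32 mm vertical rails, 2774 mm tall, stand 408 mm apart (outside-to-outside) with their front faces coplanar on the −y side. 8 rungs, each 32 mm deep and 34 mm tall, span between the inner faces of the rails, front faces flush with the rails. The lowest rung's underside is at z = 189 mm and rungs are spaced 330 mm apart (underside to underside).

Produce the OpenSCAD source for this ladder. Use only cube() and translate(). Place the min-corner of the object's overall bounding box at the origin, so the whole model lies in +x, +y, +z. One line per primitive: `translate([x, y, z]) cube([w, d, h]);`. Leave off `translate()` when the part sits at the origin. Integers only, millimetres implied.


cube([49, 32, 2774]);
translate([359, 0, 0]) cube([49, 32, 2774]);
translate([49, 0, 189]) cube([310, 32, 34]);
translate([49, 0, 519]) cube([310, 32, 34]);
translate([49, 0, 849]) cube([310, 32, 34]);
translate([49, 0, 1179]) cube([310, 32, 34]);
translate([49, 0, 1509]) cube([310, 32, 34]);
translate([49, 0, 1839]) cube([310, 32, 34]);
translate([49, 0, 2169]) cube([310, 32, 34]);
translate([49, 0, 2499]) cube([310, 32, 34]);


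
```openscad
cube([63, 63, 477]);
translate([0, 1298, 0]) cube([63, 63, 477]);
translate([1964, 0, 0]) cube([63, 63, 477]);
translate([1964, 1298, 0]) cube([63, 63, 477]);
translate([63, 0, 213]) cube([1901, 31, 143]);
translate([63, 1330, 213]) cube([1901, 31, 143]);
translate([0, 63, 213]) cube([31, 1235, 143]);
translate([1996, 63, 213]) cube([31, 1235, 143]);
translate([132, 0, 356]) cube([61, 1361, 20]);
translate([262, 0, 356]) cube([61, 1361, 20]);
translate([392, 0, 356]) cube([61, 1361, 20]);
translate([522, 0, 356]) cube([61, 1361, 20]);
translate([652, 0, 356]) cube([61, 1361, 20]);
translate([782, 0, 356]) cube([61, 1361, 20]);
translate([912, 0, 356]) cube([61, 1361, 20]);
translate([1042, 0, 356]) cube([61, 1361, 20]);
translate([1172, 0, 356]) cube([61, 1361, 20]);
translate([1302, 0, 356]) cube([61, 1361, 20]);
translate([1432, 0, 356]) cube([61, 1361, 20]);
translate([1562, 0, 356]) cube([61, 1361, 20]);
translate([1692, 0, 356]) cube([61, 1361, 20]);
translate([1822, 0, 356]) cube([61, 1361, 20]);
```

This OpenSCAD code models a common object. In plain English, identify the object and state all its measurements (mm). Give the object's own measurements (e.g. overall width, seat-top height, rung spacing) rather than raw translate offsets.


A bed frame 2027 mm long (x) by 1361 mm wide (y). Four 63×63 mm corner posts, 477 mm tall, at the corners of the footprint. Four rails of 31 mm thickness and 143 mm height run between adjacent posts with their undersides at z = 213 mm, their outer faces flush with the outside of the frame (the two x-running rails run between the posts' inner faces; the two y-running rails run between the posts' inner faces). 14 slats, each 61 mm wide (x) and 20 mm thick, lie across the top of the two x-running rails, running the full 1361 mm width of the frame in y; along x they sit between the end posts with a 69 mm gap after the −x posts and between neighbouring slats, leaving 81 mm before the +x posts.


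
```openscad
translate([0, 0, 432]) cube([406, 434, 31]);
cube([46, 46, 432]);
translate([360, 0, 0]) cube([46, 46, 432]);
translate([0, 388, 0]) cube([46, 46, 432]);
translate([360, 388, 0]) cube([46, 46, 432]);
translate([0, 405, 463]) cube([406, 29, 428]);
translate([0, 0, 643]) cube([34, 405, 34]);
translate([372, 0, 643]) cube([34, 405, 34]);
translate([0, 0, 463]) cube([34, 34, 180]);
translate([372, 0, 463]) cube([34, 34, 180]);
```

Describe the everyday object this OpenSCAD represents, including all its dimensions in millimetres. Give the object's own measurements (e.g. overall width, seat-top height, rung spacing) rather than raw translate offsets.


A chair. The seat is a 406×434×31 mm slab with its top at z = 463 mm, on four 46×46 mm corner legs (flush with the seat edges, standing on z = 0). A flat backrest 29 mm thick, 428 mm tall, spans the full seat width and rises from the seat top along its +y edge, rear face flush with the rear of the seat. Two armrests of 34×34 mm section run along each side from the seat's front edge to the front of the backrest, top faces 214 mm above the seat top and outer faces flush with the seat's x-edges; a 34×34 mm post under the front of each armrest stands on the seat at the front corner.


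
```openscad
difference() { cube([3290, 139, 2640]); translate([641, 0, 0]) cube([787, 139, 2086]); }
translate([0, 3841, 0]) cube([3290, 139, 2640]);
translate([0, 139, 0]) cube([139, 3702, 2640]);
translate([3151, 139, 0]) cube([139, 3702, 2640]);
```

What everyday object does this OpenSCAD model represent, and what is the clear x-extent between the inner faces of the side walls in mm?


A single room. The interior width is 3012 mm.

Four walls enclosing a rectangle with a door in the front wall — a room. Outside width 3290 minus two 139 mm walls gives 3012 mm.


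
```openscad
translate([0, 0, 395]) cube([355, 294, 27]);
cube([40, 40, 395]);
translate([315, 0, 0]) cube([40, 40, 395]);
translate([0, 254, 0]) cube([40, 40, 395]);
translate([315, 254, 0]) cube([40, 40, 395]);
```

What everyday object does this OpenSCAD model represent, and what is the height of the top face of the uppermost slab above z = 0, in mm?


A stool. The seat height is 422 mm.

A 355×294×27 slab at z = 395 on four corner posts — a stool. The seat top is 395 + 27 = 422 mm.


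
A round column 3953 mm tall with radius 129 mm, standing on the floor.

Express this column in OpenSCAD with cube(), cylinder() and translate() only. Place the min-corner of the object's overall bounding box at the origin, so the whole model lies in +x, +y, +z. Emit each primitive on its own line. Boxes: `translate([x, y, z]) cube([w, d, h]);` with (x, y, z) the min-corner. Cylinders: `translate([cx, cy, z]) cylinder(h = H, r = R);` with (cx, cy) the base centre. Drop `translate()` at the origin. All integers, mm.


translate([129, 129, 0]) cylinder(h = 3953, r = 129);


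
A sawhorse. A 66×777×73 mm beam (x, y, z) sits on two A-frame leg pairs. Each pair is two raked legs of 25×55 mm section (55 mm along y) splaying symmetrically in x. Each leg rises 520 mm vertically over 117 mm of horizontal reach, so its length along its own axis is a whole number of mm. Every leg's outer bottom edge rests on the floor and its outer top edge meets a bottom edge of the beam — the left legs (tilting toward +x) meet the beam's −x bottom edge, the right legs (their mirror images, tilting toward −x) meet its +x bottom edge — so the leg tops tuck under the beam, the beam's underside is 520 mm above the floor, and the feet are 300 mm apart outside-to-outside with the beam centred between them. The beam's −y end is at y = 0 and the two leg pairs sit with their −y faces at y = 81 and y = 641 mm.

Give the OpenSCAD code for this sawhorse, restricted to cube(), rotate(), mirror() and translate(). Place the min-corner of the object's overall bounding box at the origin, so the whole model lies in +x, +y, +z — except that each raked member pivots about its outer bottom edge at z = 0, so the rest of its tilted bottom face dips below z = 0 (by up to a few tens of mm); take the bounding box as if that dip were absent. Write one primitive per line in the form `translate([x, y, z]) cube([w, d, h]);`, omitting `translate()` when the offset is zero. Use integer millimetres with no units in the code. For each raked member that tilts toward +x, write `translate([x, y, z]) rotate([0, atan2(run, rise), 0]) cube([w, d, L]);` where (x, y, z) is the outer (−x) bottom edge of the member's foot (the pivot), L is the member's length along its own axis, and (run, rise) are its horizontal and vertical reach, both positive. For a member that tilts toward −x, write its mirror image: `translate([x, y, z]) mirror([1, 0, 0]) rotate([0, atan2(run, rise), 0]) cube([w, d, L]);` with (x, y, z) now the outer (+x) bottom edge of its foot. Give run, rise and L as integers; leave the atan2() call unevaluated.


translate([117, 0, 520]) cube([66, 777, 73]);
translate([0, 81, 0]) rotate([0, atan2(117, 520), 0]) cube([25, 55, 533]);
translate([300, 81, 0]) mirror([1, 0, 0]) rotate([0, atan2(117, 520), 0]) cube([25, 55, 533]);
translate([0, 641, 0]) rotate([0, atan2(117, 520), 0]) cube([25, 55, 533]);
translate([300, 641, 0]) mirror([1, 0, 0]) rotate([0, atan2(117, 520), 0]) cube([25, 55, 533]);


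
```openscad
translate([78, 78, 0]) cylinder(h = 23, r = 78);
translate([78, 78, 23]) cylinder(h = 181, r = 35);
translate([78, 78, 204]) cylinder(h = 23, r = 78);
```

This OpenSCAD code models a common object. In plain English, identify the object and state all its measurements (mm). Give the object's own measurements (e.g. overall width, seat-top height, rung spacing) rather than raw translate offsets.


A spool: two coaxial disc flanges of radius 78 mm and thickness 23 mm, joined by a core cylinder of radius 35 mm and height 181 mm. The lower flange rests on z = 0 and the three cylinders share a vertical axis.


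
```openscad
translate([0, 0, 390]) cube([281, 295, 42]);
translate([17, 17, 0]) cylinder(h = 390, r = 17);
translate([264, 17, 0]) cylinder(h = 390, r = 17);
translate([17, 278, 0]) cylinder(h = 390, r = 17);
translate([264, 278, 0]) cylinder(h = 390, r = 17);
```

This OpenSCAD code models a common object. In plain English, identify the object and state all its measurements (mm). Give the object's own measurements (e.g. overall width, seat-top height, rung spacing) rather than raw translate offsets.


A simple wooden stool: a rectangular seat 281 mm (x) by 295 mm (y), 42 mm thick, top face at z = 432 mm, on four round legs, each 34 mm in diameter. The legs rest on z = 0, each leg's axis is inset half a diameter from the nearest pair of seat edges (so the leg's bounding box is flush with the corner).


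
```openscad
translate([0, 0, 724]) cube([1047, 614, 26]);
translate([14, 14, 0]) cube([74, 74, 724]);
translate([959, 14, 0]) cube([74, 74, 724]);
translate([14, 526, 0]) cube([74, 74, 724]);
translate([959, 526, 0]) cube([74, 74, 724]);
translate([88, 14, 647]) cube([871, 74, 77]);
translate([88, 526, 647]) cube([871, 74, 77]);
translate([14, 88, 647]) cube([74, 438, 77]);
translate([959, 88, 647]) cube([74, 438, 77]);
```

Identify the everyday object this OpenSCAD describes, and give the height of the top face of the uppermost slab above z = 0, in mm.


A table. The table height is 750 mm.

A 1047×614×26 slab sits at z = 724 on four 74 mm square posts — a table. The top surface is at 724 + 26 = 750 mm.


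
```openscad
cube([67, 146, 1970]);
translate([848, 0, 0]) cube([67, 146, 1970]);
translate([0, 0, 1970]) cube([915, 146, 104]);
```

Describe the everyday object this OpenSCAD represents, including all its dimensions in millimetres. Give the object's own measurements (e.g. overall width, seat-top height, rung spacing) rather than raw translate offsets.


A door frame. The clear opening is 781 mm wide and 1970 mm high. Two 67 mm wide jambs, 146 mm deep, stand either side of the opening from the floor to the top of the opening. A 104 mm thick head sits across the top of both jambs, spanning the full outside width of the frame.


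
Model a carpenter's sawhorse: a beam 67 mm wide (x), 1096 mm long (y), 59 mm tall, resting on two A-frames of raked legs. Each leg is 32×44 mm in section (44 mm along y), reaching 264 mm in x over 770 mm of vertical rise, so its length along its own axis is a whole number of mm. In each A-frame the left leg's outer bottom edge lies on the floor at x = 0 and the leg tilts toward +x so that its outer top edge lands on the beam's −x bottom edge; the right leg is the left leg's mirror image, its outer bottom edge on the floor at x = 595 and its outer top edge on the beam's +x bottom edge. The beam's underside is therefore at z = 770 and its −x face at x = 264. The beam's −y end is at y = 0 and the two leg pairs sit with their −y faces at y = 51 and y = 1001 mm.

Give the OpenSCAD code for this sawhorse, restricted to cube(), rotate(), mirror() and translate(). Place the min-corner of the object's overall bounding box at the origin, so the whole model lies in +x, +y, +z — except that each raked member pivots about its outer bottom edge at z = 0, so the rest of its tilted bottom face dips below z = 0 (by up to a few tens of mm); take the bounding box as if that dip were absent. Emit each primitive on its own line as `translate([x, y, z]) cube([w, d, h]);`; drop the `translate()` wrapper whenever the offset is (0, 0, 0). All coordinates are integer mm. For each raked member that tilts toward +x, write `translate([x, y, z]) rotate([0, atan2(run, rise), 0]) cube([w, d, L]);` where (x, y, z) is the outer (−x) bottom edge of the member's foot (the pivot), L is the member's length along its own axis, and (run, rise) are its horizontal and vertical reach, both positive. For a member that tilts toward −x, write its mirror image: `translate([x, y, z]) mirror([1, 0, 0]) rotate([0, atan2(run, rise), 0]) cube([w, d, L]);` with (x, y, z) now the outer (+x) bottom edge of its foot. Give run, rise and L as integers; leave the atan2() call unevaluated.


translate([264, 0, 770]) cube([67, 1096, 59]);
translate([0, 51, 0]) rotate([0, atan2(264, 770), 0]) cube([32, 44, 814]);
translate([595, 51, 0]) mirror([1, 0, 0]) rotate([0, atan2(264, 770), 0]) cube([32, 44, 814]);
translate([0, 1001, 0]) rotate([0, atan2(264, 770), 0]) cube([32, 44, 814]);
translate([595, 1001, 0]) mirror([1, 0, 0]) rotate([0, atan2(264, 770), 0]) cube([32, 44, 814]);


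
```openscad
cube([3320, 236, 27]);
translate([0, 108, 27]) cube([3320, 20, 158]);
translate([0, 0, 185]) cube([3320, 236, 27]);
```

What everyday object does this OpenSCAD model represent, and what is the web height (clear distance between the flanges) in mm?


An I-beam. The web height is 158 mm.

Two wide flanges with a thin centred web — an I-beam. Overall 212 mm minus two 27 mm flanges gives a web of 212 − 2·27 = 158 mm.


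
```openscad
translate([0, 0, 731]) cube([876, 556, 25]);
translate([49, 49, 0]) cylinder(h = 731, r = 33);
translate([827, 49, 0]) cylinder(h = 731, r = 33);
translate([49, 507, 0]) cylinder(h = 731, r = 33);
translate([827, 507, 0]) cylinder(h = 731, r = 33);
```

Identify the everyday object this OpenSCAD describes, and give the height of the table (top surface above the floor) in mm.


A table. The table height is 756 mm.

A 876×556×25 slab sits at z = 731 on four Ø66 mm round legs — a table. The top surface is at 731 + 25 = 756 mm.


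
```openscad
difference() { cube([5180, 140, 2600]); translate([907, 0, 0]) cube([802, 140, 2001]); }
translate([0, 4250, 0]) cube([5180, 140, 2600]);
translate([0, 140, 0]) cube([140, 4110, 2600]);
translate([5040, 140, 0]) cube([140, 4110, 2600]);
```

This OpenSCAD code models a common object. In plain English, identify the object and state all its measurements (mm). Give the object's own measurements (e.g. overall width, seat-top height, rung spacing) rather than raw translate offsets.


A single room: four walls, each 2600 mm tall and 140 mm thick, enclosing an outside footprint 5180×4390 mm (x × y), no floor or roof. The front and back walls (−y and +y sides) run the full x-width; the side walls fit between their inner faces. A door opening 802 mm wide and 2001 mm tall is cut through the front wall from the floor up, its −x edge 907 mm from the wall's −x end.
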